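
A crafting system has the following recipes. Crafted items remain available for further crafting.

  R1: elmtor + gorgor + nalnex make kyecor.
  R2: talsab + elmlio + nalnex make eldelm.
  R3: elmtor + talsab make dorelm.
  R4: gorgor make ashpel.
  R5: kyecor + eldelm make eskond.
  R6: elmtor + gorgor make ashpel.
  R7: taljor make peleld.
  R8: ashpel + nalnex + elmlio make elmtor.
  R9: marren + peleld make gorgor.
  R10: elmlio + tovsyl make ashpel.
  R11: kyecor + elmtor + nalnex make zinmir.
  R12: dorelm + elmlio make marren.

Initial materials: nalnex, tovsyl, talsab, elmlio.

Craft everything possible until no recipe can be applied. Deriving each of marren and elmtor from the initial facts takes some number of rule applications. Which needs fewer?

elmtor: Using R10, elmlio and tovsyl make ashpel. Using R8, ashpel, nalnex, and elmlio make elmtor. [2 rule applications]
marren: elmlio + tovsyl → ashpel (R10). Using R8, ashpel, nalnex, and elmlio make elmtor. Using R3, elmtor and talsab make dorelm. Using R12, dorelm and elmlio make marren. [4 rule applications]
elmtor needs fewer.

elmtor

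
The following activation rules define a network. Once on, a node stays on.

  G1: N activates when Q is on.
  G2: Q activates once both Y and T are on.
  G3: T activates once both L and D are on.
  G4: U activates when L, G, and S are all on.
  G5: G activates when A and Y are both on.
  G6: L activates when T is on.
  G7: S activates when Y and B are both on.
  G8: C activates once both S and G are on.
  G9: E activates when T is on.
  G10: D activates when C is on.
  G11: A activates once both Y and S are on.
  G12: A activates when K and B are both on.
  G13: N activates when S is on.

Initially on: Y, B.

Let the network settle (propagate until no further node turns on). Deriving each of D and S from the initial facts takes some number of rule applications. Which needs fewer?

S

S: Y and B are on, so S activates (G7). [1 rule application]
D: G7: Y and B on → S on. Y and S are on, so A activates (G11). A and Y are on, so G activates (G5). G8: S and G on → C on. C is on, so D activates (G10). [5 rule applications]
S needs fewer.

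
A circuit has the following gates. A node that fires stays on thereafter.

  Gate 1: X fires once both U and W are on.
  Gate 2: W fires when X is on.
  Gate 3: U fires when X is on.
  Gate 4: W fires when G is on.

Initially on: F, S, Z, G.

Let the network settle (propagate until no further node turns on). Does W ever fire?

Yes

G is on, so W fires (Gate 4).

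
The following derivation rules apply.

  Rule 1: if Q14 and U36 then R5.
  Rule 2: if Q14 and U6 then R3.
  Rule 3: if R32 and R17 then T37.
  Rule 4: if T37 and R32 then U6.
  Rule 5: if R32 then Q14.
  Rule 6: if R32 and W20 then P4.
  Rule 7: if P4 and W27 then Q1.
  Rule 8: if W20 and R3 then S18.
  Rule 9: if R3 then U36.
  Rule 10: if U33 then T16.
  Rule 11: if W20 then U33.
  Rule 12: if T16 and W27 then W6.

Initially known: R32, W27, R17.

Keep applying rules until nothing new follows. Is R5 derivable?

R32 and R17 hold, so T37 follows (Rule 3).
From R32, Rule 5 gives Q14.
T37 and R32 hold, so U6 follows (Rule 4).
Q14 and U6 hold, so R3 follows (Rule 2).
R3 holds, so U36 follows (Rule 9).
From Q14 and U36, Rule 1 gives R5.

Yes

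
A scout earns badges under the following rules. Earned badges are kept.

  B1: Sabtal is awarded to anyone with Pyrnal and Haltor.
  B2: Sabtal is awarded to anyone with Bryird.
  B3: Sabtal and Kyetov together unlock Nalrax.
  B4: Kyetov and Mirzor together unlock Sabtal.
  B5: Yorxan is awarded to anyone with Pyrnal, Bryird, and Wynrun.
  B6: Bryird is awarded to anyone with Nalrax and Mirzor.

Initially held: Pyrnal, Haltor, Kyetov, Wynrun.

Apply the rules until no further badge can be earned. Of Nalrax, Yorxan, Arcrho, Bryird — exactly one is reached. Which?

Nalrax

With Pyrnal and Haltor, Sabtal is earned (B1).
With Sabtal and Kyetov, Nalrax is earned (B3).
Yorxan would need Pyrnal, Bryird, and Wynrun (B5), but Bryird is never earned. No rule produces Arcrho, and it is not given. Bryird would need Nalrax and Mirzor (B6), but Mirzor is never earned.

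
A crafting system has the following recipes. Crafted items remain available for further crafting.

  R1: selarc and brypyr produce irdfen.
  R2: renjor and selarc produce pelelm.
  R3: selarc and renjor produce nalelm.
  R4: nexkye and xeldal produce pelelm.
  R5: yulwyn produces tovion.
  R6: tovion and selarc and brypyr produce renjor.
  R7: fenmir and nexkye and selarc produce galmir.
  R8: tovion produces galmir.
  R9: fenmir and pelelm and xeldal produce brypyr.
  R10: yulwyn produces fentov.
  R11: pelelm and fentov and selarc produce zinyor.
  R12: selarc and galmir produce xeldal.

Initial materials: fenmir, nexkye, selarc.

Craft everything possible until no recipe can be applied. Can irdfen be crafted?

Yes

Using R7, fenmir, nexkye, and selarc make galmir.
selarc and galmir → xeldal (R12).
nexkye and xeldal → pelelm (R4).
Using R9, fenmir, pelelm, and xeldal make brypyr.
Using R1, selarc and brypyr make irdfen.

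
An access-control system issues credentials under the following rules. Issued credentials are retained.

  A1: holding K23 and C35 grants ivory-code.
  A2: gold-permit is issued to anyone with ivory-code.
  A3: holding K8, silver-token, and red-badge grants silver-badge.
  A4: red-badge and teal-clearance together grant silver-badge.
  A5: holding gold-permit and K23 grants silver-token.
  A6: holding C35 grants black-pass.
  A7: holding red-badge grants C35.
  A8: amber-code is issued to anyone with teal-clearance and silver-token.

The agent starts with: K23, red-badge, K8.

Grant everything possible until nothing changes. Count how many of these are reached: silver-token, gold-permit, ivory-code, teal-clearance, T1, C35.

4

Holding red-badge grants C35 (A7).
Holding K23 and C35 grants ivory-code (A1).
Holding ivory-code grants gold-permit (A2).
Holding gold-permit and K23 grants silver-token (A5).
silver-token: reached.
gold-permit: reached.
ivory-code: reached.
No rule produces teal-clearance, and it is not given.
No rule produces T1, and it is not given.
C35: reached.
Reached: silver-token, gold-permit, ivory-code, and C35 — 4 of the 6.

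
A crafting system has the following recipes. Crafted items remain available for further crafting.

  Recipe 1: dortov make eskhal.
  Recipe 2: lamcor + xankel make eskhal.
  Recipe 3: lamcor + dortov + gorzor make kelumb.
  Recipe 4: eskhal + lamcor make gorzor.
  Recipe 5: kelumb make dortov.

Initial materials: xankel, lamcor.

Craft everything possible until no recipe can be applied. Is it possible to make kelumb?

kelumb would need lamcor, dortov, and gorzor (Recipe 3), but dortov is never obtained.

No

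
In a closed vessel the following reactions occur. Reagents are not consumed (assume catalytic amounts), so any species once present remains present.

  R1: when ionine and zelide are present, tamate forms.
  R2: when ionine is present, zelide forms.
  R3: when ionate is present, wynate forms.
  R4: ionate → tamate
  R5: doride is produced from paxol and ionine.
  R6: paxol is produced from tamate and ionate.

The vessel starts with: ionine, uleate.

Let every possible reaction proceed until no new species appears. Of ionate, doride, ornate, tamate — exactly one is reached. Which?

tamate

ionine present → zelide forms (R2).
ionine and zelide present → tamate forms (R1).
No rule produces ornate, and it is not given. No rule produces ionate, and it is not given. doride would need paxol and ionine (R5), but paxol never forms.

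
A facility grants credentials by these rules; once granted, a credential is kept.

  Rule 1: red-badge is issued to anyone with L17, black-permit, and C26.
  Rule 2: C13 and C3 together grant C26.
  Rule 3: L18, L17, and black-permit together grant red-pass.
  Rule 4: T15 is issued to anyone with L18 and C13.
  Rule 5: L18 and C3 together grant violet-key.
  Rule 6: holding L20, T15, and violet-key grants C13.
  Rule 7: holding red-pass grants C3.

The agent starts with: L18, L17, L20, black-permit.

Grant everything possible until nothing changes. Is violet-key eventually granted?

Yes

Holding L18, L17, and black-permit grants red-pass (Rule 3).
Holding red-pass grants C3 (Rule 7).
Holding L18 and C3 grants violet-key (Rule 5).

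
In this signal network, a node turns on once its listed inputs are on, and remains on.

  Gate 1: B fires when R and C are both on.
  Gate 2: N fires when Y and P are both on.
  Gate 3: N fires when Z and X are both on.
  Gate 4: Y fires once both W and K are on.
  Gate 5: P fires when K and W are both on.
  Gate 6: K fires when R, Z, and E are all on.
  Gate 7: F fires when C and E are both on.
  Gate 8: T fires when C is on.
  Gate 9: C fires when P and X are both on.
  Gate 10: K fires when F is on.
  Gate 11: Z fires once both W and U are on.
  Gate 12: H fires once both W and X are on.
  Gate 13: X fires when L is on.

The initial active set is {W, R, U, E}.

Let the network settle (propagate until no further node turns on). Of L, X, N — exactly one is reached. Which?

N

W and U are on, so Z fires (Gate 11).
R, Z, and E are on, so K fires (Gate 6).
K and W are on, so P fires (Gate 5).
Gate 4: W and K on → Y on.
Gate 2: Y and P on → N on.
No rule produces L, and it is not given. X would need L (Gate 13), but L never turns on.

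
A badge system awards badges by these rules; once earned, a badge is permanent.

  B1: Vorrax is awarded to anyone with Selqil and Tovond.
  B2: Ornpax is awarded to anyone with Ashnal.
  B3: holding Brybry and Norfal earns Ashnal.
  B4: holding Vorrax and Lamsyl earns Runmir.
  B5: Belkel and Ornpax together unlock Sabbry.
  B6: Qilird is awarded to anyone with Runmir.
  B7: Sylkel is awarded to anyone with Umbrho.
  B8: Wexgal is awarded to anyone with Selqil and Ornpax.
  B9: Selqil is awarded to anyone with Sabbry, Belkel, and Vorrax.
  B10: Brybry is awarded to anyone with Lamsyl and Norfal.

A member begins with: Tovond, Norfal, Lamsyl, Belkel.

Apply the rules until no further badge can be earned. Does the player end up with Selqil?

Selqil would need Sabbry, Belkel, and Vorrax (B9), but Vorrax is never earned.

No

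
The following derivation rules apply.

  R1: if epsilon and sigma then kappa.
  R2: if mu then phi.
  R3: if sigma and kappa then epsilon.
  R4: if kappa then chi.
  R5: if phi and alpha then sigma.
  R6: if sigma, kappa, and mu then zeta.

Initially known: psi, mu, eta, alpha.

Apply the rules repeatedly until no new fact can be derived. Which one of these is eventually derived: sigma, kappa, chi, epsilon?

mu holds, so phi follows (R2).
phi and alpha hold, so sigma follows (R5).
kappa would need epsilon and sigma (R1), but epsilon is never established. chi would need kappa (R4), but kappa is never established. epsilon would need sigma and kappa (R3), but kappa is never established.

sigma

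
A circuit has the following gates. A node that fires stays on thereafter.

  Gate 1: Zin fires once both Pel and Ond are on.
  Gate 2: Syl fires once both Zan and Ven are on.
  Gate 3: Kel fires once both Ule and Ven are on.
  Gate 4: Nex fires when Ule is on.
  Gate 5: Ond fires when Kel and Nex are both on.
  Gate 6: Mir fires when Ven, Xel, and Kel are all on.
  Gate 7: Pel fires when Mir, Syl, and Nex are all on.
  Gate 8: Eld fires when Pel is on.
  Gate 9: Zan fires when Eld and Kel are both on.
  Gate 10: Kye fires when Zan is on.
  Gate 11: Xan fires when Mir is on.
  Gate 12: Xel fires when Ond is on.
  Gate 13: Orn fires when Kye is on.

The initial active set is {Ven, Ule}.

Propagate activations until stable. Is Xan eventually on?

Gate 3: Ule and Ven on → Kel on.
Gate 4: Ule on → Nex on.
Kel and Nex are on, so Ond fires (Gate 5).
Gate 12: Ond on → Xel on.
Ven, Xel, and Kel are on, so Mir fires (Gate 6).
Mir is on, so Xan fires (Gate 11).

Yes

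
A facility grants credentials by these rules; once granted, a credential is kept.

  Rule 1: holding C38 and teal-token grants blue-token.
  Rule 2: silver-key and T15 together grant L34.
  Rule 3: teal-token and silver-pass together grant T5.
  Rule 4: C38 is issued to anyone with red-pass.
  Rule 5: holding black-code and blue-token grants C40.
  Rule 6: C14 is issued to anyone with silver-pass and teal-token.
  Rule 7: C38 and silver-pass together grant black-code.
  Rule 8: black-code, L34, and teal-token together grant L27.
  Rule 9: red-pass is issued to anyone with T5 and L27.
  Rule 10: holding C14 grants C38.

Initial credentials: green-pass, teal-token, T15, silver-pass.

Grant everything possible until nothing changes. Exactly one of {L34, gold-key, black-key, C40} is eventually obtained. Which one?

C40

Holding silver-pass and teal-token grants C14 (Rule 6).
Holding C14 grants C38 (Rule 10).
Holding C38 and teal-token grants blue-token (Rule 1).
Holding C38 and silver-pass grants black-code (Rule 7).
Holding black-code and blue-token grants C40 (Rule 5).
No rule produces black-key, and it is not given. L34 would need silver-key and T15 (Rule 2), but silver-key is never granted. No rule produces gold-key, and it is not given.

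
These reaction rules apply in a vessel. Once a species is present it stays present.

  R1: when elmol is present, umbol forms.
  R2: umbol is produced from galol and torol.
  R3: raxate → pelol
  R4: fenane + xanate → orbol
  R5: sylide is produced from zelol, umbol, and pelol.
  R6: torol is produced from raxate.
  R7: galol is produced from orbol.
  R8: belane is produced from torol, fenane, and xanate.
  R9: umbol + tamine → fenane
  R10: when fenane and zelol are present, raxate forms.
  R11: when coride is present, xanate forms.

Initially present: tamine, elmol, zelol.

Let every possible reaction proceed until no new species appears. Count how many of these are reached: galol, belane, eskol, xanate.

0

galol would need orbol (R7), but orbol never forms.
belane would need torol, fenane, and xanate (R8), but xanate never forms.
No rule produces eskol, and it is not given.
xanate would need coride (R11), but coride never forms.
None of the 4 are reached.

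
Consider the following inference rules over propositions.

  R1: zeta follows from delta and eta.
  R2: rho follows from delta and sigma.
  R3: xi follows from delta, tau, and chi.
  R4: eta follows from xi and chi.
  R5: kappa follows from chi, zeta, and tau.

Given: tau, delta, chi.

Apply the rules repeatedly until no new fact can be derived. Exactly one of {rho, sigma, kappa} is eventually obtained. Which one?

From delta, tau, and chi, R3 gives xi.
xi and chi hold, so eta follows (R4).
From delta and eta, R1 gives zeta.
chi, zeta, and tau hold, so kappa follows (R5).
rho would need delta and sigma (R2), but sigma is never established. No rule produces sigma, and it is not given.

kappa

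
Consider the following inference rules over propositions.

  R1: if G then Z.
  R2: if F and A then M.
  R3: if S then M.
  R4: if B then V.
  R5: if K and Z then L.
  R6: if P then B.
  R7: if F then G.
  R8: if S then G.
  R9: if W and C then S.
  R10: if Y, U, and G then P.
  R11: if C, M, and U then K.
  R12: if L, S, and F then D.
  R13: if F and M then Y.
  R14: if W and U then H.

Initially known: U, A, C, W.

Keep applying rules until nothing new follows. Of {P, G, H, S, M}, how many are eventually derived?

4

W and U hold, so H follows (R14).
From W and C, R9 gives S.
S holds, so M follows (R3).
From S, R8 gives G.
P would need Y, U, and G (R10), but Y is never established.
G: reached.
H: reached.
S: reached.
M: reached.
Reached: G, H, S, and M — 4 of the 5.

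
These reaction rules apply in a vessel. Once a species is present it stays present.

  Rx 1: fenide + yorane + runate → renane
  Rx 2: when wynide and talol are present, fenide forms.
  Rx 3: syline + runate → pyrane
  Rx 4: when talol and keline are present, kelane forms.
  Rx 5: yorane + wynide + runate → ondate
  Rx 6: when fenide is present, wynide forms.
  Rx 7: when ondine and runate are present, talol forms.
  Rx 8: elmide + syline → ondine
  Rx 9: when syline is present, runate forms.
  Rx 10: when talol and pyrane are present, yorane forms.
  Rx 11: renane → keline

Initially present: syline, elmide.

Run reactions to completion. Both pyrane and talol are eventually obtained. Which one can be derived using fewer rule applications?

pyrane: syline present → runate forms (Rx 9). syline and runate present → pyrane forms (Rx 3). [2 rule applications]
talol: elmide and syline present → ondine forms (Rx 8). syline present → runate forms (Rx 9). ondine and runate present → talol forms (Rx 7). [3 rule applications]
pyrane needs fewer.

pyrane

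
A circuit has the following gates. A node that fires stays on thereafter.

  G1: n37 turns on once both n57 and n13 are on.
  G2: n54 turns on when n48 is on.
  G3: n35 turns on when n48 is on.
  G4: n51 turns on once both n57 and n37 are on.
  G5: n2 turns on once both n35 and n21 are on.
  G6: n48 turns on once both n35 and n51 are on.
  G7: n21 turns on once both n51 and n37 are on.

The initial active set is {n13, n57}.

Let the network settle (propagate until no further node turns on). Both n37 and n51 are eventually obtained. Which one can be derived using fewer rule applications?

n37: n57 and n13 are on, so n37 turns on (G1). [1 rule application]
n51: n57 and n13 are on, so n37 turns on (G1). n57 and n37 are on, so n51 turns on (G4). [2 rule applications]
n37 needs fewer.

n37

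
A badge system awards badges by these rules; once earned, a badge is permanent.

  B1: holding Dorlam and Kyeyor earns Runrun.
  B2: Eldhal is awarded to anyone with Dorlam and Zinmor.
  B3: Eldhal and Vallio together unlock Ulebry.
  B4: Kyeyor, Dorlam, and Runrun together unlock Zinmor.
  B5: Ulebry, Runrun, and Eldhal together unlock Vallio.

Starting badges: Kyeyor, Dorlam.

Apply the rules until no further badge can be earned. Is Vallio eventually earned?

Vallio would need Ulebry, Runrun, and Eldhal (B5), but Ulebry is never earned.

No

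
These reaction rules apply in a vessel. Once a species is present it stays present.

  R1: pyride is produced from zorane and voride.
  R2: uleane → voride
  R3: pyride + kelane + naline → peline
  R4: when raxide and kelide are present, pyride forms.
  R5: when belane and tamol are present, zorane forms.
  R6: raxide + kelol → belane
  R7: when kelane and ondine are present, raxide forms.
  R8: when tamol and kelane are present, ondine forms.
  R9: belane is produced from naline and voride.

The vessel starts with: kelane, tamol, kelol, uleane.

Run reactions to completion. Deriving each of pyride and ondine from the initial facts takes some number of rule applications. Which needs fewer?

ondine

ondine: tamol and kelane present → ondine forms (R8). [1 rule application]
pyride: tamol and kelane present → ondine forms (R8). uleane present → voride forms (R2). kelane and ondine present → raxide forms (R7). raxide and kelol present → belane forms (R6). belane and tamol present → zorane forms (R5). zorane and voride present → pyride forms (R1). [6 rule applications]
ondine needs fewer.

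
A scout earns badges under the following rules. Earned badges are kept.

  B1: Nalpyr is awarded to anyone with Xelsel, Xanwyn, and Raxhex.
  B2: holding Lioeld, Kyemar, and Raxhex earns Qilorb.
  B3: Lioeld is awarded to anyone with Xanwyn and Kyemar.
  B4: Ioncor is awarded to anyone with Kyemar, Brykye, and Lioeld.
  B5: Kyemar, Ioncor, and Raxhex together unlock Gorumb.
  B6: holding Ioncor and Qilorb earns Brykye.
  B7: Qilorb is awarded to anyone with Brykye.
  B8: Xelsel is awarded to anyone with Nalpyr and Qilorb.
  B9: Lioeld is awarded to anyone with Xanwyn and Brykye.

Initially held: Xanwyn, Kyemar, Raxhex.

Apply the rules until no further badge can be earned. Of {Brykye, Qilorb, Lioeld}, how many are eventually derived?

With Xanwyn and Kyemar, Lioeld is earned (B3).
With Lioeld, Kyemar, and Raxhex, Qilorb is earned (B2).
Brykye would need Ioncor and Qilorb (B6), but Ioncor is never earned.
Qilorb: reached.
Lioeld: reached.
Reached: Qilorb and Lioeld — 2 of the 3.

2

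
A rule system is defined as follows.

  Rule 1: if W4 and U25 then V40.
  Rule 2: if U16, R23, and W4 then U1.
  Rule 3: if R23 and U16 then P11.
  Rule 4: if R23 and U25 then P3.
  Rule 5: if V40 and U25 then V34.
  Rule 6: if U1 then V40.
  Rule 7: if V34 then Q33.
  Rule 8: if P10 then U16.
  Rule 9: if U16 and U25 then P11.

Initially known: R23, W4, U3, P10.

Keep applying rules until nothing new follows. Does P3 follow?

No

P3 would need R23 and U25 (Rule 4), but U25 is never established.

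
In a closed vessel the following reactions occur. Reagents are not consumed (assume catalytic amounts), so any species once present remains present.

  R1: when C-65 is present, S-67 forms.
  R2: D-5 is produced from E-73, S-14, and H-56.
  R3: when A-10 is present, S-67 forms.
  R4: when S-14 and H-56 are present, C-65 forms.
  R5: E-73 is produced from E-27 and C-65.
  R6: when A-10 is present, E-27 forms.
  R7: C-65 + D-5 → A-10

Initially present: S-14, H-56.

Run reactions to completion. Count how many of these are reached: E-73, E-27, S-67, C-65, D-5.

S-14 and H-56 present → C-65 forms (R4).
C-65 present → S-67 forms (R1).
E-73 would need E-27 and C-65 (R5), but E-27 never forms.
E-27 would need A-10 (R6), but A-10 never forms.
S-67: reached.
C-65: reached.
D-5 would need E-73, S-14, and H-56 (R2), but E-73 never forms.
Reached: S-67 and C-65 — 2 of the 5.

2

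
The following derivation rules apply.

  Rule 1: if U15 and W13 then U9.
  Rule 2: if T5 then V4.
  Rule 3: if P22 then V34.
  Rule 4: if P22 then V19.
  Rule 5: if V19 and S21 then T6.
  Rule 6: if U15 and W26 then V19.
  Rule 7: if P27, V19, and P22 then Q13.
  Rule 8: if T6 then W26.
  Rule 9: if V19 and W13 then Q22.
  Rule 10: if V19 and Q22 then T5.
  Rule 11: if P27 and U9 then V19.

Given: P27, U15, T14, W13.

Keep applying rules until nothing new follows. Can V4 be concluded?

U15 and W13 hold, so U9 follows (Rule 1).
From P27 and U9, Rule 11 gives V19.
V19 and W13 hold, so Q22 follows (Rule 9).
From V19 and Q22, Rule 10 gives T5.
T5 holds, so V4 follows (Rule 2).

Yes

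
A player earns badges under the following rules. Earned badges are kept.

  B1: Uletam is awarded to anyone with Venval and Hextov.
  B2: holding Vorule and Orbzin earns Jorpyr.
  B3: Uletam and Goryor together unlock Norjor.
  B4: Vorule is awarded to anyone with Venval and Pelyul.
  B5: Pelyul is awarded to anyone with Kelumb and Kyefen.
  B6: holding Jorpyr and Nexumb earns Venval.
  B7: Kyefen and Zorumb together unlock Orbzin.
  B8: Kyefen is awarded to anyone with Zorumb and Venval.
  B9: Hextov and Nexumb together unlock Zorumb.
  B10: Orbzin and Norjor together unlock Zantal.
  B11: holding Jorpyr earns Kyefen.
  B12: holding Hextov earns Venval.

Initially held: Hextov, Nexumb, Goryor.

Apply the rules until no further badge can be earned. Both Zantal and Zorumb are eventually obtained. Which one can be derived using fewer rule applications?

Zorumb: With Hextov and Nexumb, Zorumb is earned (B9). [1 rule application]
Zantal: With Hextov, Venval is earned (B12). With Hextov and Nexumb, Zorumb is earned (B9). With Venval and Hextov, Uletam is earned (B1). With Zorumb and Venval, Kyefen is earned (B8). With Kyefen and Zorumb, Orbzin is earned (B7). With Uletam and Goryor, Norjor is earned (B3). With Orbzin and Norjor, Zantal is earned (B10). [7 rule applications]
Zorumb needs fewer.

Zorumb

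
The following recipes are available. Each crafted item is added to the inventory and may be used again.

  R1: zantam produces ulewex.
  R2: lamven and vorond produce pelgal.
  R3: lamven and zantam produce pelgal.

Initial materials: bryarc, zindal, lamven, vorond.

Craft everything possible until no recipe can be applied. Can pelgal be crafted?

Using R2, lamven and vorond make pelgal.

Yes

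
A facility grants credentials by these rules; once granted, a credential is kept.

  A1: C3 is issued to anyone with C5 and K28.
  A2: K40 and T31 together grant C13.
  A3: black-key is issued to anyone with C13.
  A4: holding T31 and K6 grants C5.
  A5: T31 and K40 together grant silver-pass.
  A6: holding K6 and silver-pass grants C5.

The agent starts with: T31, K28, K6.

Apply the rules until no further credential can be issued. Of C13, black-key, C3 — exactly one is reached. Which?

Holding T31 and K6 grants C5 (A4).
Holding C5 and K28 grants C3 (A1).
C13 would need K40 and T31 (A2), but K40 is never granted. black-key would need C13 (A3), but C13 is never granted.

C3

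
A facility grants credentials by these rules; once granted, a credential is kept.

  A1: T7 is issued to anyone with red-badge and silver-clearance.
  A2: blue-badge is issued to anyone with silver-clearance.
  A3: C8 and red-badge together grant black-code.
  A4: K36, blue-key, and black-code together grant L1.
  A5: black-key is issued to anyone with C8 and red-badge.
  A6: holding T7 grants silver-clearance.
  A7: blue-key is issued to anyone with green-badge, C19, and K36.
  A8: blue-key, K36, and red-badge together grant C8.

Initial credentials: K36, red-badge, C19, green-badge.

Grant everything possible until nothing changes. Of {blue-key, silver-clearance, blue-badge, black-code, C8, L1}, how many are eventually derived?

4

Holding green-badge, C19, and K36 grants blue-key (A7).
Holding blue-key, K36, and red-badge grants C8 (A8).
Holding C8 and red-badge grants black-code (A3).
Holding K36, blue-key, and black-code grants L1 (A4).
blue-key: reached.
silver-clearance would need T7 (A6), but T7 is never granted.
blue-badge would need silver-clearance (A2), but silver-clearance is never granted.
black-code: reached.
C8: reached.
L1: reached.
Reached: blue-key, black-code, C8, and L1 — 4 of the 6.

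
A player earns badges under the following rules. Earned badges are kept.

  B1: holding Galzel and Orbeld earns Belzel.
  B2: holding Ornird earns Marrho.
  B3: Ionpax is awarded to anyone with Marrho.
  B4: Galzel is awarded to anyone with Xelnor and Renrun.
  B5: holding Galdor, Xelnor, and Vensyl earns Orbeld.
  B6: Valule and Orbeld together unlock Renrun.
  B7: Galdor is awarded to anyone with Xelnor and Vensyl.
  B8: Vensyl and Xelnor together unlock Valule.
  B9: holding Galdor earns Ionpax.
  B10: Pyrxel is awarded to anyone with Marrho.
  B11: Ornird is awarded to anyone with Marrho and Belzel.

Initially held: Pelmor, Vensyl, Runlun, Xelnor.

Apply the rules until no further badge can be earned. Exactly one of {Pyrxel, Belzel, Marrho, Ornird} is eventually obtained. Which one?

With Xelnor and Vensyl, Galdor is earned (B7).
With Vensyl and Xelnor, Valule is earned (B8).
With Galdor, Xelnor, and Vensyl, Orbeld is earned (B5).
With Valule and Orbeld, Renrun is earned (B6).
With Xelnor and Renrun, Galzel is earned (B4).
With Galzel and Orbeld, Belzel is earned (B1).
Pyrxel would need Marrho (B10), but Marrho is never earned. Ornird would need Marrho and Belzel (B11), but Marrho is never earned. Marrho would need Ornird (B2), but Ornird is never earned.

Belzel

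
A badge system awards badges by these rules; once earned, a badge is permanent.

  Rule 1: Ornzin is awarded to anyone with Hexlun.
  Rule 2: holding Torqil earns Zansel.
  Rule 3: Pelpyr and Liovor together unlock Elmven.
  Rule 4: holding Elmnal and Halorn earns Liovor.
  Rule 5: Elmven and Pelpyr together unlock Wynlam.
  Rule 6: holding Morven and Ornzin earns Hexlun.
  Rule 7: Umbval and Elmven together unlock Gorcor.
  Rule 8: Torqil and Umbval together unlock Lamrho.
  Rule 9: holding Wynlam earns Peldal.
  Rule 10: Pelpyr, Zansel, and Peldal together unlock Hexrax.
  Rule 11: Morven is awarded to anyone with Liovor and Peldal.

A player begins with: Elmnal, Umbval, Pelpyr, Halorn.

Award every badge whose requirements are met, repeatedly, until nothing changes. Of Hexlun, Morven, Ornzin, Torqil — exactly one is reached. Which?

With Elmnal and Halorn, Liovor is earned (Rule 4).
With Pelpyr and Liovor, Elmven is earned (Rule 3).
With Elmven and Pelpyr, Wynlam is earned (Rule 5).
With Wynlam, Peldal is earned (Rule 9).
With Liovor and Peldal, Morven is earned (Rule 11).
Ornzin would need Hexlun (Rule 1), but Hexlun is never earned. No rule produces Torqil, and it is not given. Hexlun would need Morven and Ornzin (Rule 6), but Ornzin is never earned.

Morven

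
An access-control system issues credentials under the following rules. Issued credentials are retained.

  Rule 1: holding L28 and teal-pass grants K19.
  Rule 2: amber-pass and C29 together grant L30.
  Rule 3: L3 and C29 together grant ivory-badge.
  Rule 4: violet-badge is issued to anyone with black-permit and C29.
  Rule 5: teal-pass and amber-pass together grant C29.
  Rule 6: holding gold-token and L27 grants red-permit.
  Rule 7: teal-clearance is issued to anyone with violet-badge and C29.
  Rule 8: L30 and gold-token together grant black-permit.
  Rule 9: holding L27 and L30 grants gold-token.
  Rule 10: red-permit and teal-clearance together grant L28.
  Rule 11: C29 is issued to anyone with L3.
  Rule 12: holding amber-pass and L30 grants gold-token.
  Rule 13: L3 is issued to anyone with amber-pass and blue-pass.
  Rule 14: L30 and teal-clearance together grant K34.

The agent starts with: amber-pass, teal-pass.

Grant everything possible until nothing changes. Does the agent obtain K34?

Holding teal-pass and amber-pass grants C29 (Rule 5).
Holding amber-pass and C29 grants L30 (Rule 2).
Holding amber-pass and L30 grants gold-token (Rule 12).
Holding L30 and gold-token grants black-permit (Rule 8).
Holding black-permit and C29 grants violet-badge (Rule 4).
Holding violet-badge and C29 grants teal-clearance (Rule 7).
Holding L30 and teal-clearance grants K34 (Rule 14).

Yes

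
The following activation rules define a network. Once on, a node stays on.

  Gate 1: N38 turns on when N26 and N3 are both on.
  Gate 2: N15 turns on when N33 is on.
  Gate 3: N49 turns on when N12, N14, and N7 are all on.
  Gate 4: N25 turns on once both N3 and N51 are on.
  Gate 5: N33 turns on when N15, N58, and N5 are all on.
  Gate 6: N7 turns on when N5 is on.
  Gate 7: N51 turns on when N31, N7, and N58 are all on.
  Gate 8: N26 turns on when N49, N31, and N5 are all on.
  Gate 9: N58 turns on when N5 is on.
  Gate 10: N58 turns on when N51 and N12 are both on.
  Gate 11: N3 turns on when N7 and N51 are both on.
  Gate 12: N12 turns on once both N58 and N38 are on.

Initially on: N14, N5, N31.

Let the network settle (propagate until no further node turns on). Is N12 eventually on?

No

N12 would need N58 and N38 (Gate 12), but N38 never turns on.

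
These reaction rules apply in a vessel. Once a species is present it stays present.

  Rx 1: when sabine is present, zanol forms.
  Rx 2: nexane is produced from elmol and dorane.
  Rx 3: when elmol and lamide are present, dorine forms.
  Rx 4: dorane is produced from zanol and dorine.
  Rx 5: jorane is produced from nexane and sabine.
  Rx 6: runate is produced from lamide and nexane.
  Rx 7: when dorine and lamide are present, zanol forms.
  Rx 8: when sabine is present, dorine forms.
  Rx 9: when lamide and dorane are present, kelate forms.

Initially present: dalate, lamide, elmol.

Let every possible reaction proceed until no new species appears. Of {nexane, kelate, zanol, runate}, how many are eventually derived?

elmol and lamide present → dorine forms (Rx 3).
dorine and lamide present → zanol forms (Rx 7).
zanol and dorine present → dorane forms (Rx 4).
elmol and dorane present → nexane forms (Rx 2).
lamide and dorane present → kelate forms (Rx 9).
lamide and nexane present → runate forms (Rx 6).
nexane: reached.
kelate: reached.
zanol: reached.
runate: reached.
All 4 are reached.

4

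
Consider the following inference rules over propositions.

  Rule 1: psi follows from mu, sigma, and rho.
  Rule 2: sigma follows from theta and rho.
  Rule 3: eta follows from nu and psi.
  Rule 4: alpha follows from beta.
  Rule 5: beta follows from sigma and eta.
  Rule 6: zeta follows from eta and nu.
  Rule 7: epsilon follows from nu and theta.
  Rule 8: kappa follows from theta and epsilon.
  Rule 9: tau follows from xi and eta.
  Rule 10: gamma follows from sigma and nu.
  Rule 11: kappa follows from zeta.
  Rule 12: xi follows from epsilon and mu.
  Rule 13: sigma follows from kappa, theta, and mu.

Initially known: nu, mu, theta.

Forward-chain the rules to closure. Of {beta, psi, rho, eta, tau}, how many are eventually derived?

beta would need sigma and eta (Rule 5), but eta is never established.
psi would need mu, sigma, and rho (Rule 1), but rho is never established.
No rule produces rho, and it is not given.
eta would need nu and psi (Rule 3), but psi is never established.
tau would need xi and eta (Rule 9), but eta is never established.
None of the 5 are reached.

0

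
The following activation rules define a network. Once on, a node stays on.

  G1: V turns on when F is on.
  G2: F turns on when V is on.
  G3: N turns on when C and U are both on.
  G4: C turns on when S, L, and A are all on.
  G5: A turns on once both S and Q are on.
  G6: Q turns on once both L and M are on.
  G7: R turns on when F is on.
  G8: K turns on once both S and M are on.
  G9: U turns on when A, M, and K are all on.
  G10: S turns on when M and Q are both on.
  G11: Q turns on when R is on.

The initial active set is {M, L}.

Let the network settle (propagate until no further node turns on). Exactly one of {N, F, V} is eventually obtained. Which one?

N

L and M are on, so Q turns on (G6).
M and Q are on, so S turns on (G10).
S and M are on, so K turns on (G8).
S and Q are on, so A turns on (G5).
G4: S, L, and A on → C on.
A, M, and K are on, so U turns on (G9).
C and U are on, so N turns on (G3).
F would need V (G2), but V never turns on. V would need F (G1), but F never turns on.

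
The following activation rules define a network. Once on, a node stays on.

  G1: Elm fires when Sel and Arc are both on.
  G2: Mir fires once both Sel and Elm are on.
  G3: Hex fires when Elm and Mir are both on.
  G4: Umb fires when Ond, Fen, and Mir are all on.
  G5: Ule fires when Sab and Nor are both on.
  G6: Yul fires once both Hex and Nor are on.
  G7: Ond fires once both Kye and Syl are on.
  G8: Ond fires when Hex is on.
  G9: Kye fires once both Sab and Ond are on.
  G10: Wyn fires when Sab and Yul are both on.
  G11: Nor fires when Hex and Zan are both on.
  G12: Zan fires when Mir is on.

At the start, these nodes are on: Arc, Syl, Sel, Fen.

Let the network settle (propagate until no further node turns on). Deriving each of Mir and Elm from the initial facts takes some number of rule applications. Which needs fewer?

Elm

Elm: G1: Sel and Arc on → Elm on. [1 rule application]
Mir: G1: Sel and Arc on → Elm on. G2: Sel and Elm on → Mir on. [2 rule applications]
Elm needs fewer.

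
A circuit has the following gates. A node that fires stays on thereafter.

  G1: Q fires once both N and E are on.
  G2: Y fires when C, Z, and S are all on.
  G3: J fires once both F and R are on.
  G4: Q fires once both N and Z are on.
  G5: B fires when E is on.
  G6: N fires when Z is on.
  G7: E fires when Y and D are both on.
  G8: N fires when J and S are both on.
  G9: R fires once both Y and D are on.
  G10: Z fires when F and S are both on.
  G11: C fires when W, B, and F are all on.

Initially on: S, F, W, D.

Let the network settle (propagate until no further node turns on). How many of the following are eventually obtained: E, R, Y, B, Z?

G10: F and S on → Z on.
E would need Y and D (G7), but Y never turns on.
R would need Y and D (G9), but Y never turns on.
Y would need C, Z, and S (G2), but C never turns on.
B would need E (G5), but E never turns on.
Z: reached.
Reached: Z — 1 of the 5.

1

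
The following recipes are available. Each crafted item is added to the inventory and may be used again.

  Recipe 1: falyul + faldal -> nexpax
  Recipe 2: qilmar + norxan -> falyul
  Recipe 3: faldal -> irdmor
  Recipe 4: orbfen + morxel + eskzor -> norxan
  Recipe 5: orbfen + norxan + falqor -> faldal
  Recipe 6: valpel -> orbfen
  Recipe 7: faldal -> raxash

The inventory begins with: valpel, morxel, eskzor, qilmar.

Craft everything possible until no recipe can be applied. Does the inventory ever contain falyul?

Yes

valpel -> orbfen (Recipe 6).
Using Recipe 4, orbfen, morxel, and eskzor make norxan.
Using Recipe 2, qilmar and norxan make falyul.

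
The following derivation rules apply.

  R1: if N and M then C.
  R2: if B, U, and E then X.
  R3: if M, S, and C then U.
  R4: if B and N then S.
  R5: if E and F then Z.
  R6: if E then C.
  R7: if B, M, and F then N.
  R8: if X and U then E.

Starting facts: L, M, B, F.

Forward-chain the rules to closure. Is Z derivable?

No

Z would need E and F (R5), but E is never established.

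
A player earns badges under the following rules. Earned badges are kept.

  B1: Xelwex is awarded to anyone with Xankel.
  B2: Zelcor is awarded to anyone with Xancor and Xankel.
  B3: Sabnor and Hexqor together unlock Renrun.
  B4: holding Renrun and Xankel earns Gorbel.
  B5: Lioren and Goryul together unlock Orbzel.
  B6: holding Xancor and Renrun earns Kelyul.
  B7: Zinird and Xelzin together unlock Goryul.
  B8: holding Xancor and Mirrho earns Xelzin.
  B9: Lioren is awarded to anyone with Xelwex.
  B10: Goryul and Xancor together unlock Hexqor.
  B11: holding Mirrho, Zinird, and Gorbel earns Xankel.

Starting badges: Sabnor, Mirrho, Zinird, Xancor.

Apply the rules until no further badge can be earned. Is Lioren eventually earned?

Lioren would need Xelwex (B9), but Xelwex is never earned.

No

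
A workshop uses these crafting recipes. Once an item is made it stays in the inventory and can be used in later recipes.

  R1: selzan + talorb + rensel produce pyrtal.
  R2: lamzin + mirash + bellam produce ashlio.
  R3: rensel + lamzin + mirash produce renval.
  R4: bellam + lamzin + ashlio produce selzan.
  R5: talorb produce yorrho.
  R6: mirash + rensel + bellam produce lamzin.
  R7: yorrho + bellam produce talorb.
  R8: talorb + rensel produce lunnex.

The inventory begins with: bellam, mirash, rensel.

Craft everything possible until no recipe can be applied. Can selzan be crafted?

Yes

Using R6, mirash, rensel, and bellam make lamzin.
lamzin + mirash + bellam → ashlio (R2).
bellam + lamzin + ashlio → selzan (R4).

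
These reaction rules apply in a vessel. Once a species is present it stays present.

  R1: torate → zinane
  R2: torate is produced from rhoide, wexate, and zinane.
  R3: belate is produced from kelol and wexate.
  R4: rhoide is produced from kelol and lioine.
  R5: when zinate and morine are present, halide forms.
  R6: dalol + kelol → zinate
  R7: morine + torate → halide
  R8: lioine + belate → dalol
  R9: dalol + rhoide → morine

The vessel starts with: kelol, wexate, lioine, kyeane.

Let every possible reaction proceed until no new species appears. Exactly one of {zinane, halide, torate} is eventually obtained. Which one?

halide

kelol and wexate present → belate forms (R3).
kelol and lioine present → rhoide forms (R4).
lioine and belate present → dalol forms (R8).
dalol and rhoide present → morine forms (R9).
dalol and kelol present → zinate forms (R6).
zinate and morine present → halide forms (R5).
zinane would need torate (R1), but torate never forms. torate would need rhoide, wexate, and zinane (R2), but zinane never forms.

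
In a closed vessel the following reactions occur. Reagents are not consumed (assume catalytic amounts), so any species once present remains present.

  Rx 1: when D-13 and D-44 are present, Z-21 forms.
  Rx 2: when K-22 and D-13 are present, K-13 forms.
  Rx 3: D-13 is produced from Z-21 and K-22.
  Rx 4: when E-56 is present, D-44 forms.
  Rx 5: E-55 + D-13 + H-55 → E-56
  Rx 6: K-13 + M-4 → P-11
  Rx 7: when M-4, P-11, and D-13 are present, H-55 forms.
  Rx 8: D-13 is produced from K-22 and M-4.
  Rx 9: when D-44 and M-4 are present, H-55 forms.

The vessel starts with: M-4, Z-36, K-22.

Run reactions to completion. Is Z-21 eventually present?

Z-21 would need D-13 and D-44 (Rx 1), but D-44 never forms.

No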